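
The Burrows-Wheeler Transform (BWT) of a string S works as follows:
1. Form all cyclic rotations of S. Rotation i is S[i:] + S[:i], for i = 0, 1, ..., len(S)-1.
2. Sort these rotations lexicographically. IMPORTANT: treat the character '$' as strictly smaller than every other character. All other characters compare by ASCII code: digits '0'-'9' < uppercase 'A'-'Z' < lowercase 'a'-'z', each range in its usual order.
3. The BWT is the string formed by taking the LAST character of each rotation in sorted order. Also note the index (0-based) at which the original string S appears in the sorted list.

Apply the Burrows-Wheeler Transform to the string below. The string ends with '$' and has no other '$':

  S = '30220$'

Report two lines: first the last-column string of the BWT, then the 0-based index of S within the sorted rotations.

Answer: 02320$
5

Derivation:
All 6 rotations (rotation i = S[i:]+S[:i]):
  rot[0] = 30220$
  rot[1] = 0220$3
  rot[2] = 220$30
  rot[3] = 20$302
  rot[4] = 0$3022
  rot[5] = $30220
Sorted (with $ < everything):
  sorted[0] = $30220  (last char: '0')
  sorted[1] = 0$3022  (last char: '2')
  sorted[2] = 0220$3  (last char: '3')
  sorted[3] = 20$302  (last char: '2')
  sorted[4] = 220$30  (last char: '0')
  sorted[5] = 30220$  (last char: '$')
Last column: 02320$
Original string S is at sorted index 5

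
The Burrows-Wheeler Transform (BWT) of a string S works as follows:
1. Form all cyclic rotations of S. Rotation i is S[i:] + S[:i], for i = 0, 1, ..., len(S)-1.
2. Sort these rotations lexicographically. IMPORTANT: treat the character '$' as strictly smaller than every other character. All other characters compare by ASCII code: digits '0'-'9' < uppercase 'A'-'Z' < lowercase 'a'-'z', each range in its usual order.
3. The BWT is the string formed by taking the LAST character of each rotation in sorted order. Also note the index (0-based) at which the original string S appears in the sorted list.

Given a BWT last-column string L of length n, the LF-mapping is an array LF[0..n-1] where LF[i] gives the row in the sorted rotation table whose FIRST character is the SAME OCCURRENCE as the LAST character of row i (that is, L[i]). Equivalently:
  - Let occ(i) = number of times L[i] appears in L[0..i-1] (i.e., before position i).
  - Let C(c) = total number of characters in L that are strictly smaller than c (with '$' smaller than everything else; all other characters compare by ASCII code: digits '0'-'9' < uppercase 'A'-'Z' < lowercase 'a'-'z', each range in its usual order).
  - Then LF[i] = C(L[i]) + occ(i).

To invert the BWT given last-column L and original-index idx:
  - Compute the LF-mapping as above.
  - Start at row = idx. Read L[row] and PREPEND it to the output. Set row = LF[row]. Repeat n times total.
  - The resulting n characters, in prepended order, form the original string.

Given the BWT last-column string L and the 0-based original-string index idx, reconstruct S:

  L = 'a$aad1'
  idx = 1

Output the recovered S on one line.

Answer: 1daaa$

Derivation:
LF mapping: 2 0 3 4 5 1
Walk LF starting at row 1, prepending L[row]:
  step 1: row=1, L[1]='$', prepend. Next row=LF[1]=0
  step 2: row=0, L[0]='a', prepend. Next row=LF[0]=2
  step 3: row=2, L[2]='a', prepend. Next row=LF[2]=3
  step 4: row=3, L[3]='a', prepend. Next row=LF[3]=4
  step 5: row=4, L[4]='d', prepend. Next row=LF[4]=5
  step 6: row=5, L[5]='1', prepend. Next row=LF[5]=1
Reversed output: 1daaa$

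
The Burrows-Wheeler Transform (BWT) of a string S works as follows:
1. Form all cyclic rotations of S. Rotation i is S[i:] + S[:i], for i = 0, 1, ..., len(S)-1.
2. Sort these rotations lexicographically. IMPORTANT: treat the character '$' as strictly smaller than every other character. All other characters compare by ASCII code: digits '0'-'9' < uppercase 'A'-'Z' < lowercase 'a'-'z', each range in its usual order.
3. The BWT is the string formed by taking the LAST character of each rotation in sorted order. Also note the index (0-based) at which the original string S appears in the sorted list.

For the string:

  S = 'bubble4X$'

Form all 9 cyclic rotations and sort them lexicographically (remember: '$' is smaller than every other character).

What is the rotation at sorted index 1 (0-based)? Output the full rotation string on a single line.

Answer: 4X$bubble

Derivation:
All 9 rotations (rotation i = S[i:]+S[:i]):
  rot[0] = bubble4X$
  rot[1] = ubble4X$b
  rot[2] = bble4X$bu
  rot[3] = ble4X$bub
  rot[4] = le4X$bubb
  rot[5] = e4X$bubbl
  rot[6] = 4X$bubble
  rot[7] = X$bubble4
  rot[8] = $bubble4X
Sorted (with $ < everything):
  sorted[0] = $bubble4X
  sorted[1] = 4X$bubble
  sorted[2] = X$bubble4
  sorted[3] = bble4X$bu
  sorted[4] = ble4X$bub
  sorted[5] = bubble4X$
  sorted[6] = e4X$bubbl
  sorted[7] = le4X$bubb
  sorted[8] = ubble4X$b
sorted[1] = 4X$bubble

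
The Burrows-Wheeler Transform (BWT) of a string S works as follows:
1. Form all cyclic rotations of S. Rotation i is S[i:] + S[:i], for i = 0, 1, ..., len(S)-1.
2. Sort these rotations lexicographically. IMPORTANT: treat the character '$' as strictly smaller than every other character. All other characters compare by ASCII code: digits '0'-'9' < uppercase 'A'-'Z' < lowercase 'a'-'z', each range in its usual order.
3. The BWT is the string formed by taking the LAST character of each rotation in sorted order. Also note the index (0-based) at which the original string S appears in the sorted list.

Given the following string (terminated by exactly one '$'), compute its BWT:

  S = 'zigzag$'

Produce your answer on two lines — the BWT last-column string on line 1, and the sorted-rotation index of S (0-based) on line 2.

Answer: gzaizg$
6

Derivation:
All 7 rotations (rotation i = S[i:]+S[:i]):
  rot[0] = zigzag$
  rot[1] = igzag$z
  rot[2] = gzag$zi
  rot[3] = zag$zig
  rot[4] = ag$zigz
  rot[5] = g$zigza
  rot[6] = $zigzag
Sorted (with $ < everything):
  sorted[0] = $zigzag  (last char: 'g')
  sorted[1] = ag$zigz  (last char: 'z')
  sorted[2] = g$zigza  (last char: 'a')
  sorted[3] = gzag$zi  (last char: 'i')
  sorted[4] = igzag$z  (last char: 'z')
  sorted[5] = zag$zig  (last char: 'g')
  sorted[6] = zigzag$  (last char: '$')
Last column: gzaizg$
Original string S is at sorted index 6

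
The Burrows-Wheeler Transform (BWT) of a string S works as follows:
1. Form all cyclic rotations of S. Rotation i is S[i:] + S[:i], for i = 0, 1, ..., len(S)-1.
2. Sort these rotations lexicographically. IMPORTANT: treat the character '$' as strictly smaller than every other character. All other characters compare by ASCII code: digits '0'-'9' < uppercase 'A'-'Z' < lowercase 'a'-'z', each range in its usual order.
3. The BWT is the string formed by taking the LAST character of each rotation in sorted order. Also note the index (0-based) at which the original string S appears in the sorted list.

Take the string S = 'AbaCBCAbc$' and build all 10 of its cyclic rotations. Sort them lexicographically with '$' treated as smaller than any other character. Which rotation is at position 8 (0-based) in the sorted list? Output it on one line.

All 10 rotations (rotation i = S[i:]+S[:i]):
  rot[0] = AbaCBCAbc$
  rot[1] = baCBCAbc$A
  rot[2] = aCBCAbc$Ab
  rot[3] = CBCAbc$Aba
  rot[4] = BCAbc$AbaC
  rot[5] = CAbc$AbaCB
  rot[6] = Abc$AbaCBC
  rot[7] = bc$AbaCBCA
  rot[8] = c$AbaCBCAb
  rot[9] = $AbaCBCAbc
Sorted (with $ < everything):
  sorted[0] = $AbaCBCAbc
  sorted[1] = AbaCBCAbc$
  sorted[2] = Abc$AbaCBC
  sorted[3] = BCAbc$AbaC
  sorted[4] = CAbc$AbaCB
  sorted[5] = CBCAbc$Aba
  sorted[6] = aCBCAbc$Ab
  sorted[7] = baCBCAbc$A
  sorted[8] = bc$AbaCBCA
  sorted[9] = c$AbaCBCAb
sorted[8] = bc$AbaCBCA

Answer: bc$AbaCBCA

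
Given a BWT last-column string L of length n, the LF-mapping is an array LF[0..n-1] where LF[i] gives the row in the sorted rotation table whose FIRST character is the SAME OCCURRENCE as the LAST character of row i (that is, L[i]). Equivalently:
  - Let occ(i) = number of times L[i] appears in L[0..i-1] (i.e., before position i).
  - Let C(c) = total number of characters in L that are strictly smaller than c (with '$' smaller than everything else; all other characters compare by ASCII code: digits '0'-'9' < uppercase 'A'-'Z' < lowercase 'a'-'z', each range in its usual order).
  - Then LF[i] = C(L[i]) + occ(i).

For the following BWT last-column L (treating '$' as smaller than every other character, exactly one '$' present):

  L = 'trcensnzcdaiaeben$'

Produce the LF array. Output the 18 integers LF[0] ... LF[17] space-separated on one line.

Answer: 16 14 4 7 11 15 12 17 5 6 1 10 2 8 3 9 13 0

Derivation:
Char counts: '$':1, 'a':2, 'b':1, 'c':2, 'd':1, 'e':3, 'i':1, 'n':3, 'r':1, 's':1, 't':1, 'z':1
C (first-col start): C('$')=0, C('a')=1, C('b')=3, C('c')=4, C('d')=6, C('e')=7, C('i')=10, C('n')=11, C('r')=14, C('s')=15, C('t')=16, C('z')=17
L[0]='t': occ=0, LF[0]=C('t')+0=16+0=16
L[1]='r': occ=0, LF[1]=C('r')+0=14+0=14
L[2]='c': occ=0, LF[2]=C('c')+0=4+0=4
L[3]='e': occ=0, LF[3]=C('e')+0=7+0=7
L[4]='n': occ=0, LF[4]=C('n')+0=11+0=11
L[5]='s': occ=0, LF[5]=C('s')+0=15+0=15
L[6]='n': occ=1, LF[6]=C('n')+1=11+1=12
L[7]='z': occ=0, LF[7]=C('z')+0=17+0=17
L[8]='c': occ=1, LF[8]=C('c')+1=4+1=5
L[9]='d': occ=0, LF[9]=C('d')+0=6+0=6
L[10]='a': occ=0, LF[10]=C('a')+0=1+0=1
L[11]='i': occ=0, LF[11]=C('i')+0=10+0=10
L[12]='a': occ=1, LF[12]=C('a')+1=1+1=2
L[13]='e': occ=1, LF[13]=C('e')+1=7+1=8
L[14]='b': occ=0, LF[14]=C('b')+0=3+0=3
L[15]='e': occ=2, LF[15]=C('e')+2=7+2=9
L[16]='n': occ=2, LF[16]=C('n')+2=11+2=13
L[17]='$': occ=0, LF[17]=C('$')+0=0+0=0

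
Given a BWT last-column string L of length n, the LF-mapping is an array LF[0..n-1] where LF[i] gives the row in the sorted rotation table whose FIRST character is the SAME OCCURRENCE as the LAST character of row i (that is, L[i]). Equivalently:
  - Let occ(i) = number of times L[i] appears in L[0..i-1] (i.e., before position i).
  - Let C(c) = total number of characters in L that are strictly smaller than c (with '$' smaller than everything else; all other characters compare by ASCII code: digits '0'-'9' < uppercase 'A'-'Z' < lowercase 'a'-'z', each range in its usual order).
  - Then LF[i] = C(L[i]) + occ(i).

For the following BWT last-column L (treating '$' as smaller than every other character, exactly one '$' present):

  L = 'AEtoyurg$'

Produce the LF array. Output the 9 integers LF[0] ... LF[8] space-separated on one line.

Char counts: '$':1, 'A':1, 'E':1, 'g':1, 'o':1, 'r':1, 't':1, 'u':1, 'y':1
C (first-col start): C('$')=0, C('A')=1, C('E')=2, C('g')=3, C('o')=4, C('r')=5, C('t')=6, C('u')=7, C('y')=8
L[0]='A': occ=0, LF[0]=C('A')+0=1+0=1
L[1]='E': occ=0, LF[1]=C('E')+0=2+0=2
L[2]='t': occ=0, LF[2]=C('t')+0=6+0=6
L[3]='o': occ=0, LF[3]=C('o')+0=4+0=4
L[4]='y': occ=0, LF[4]=C('y')+0=8+0=8
L[5]='u': occ=0, LF[5]=C('u')+0=7+0=7
L[6]='r': occ=0, LF[6]=C('r')+0=5+0=5
L[7]='g': occ=0, LF[7]=C('g')+0=3+0=3
L[8]='$': occ=0, LF[8]=C('$')+0=0+0=0

Answer: 1 2 6 4 8 7 5 3 0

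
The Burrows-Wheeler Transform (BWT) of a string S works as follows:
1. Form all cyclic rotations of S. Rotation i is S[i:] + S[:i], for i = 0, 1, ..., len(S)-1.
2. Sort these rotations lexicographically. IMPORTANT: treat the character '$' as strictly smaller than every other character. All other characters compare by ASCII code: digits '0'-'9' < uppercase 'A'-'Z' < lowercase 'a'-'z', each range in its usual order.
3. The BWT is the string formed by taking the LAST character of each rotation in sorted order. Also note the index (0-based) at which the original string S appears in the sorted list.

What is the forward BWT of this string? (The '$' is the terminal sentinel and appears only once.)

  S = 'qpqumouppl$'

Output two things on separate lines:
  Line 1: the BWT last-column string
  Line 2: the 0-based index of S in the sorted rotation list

Answer: lpumpuq$pqo
7

Derivation:
All 11 rotations (rotation i = S[i:]+S[:i]):
  rot[0] = qpqumouppl$
  rot[1] = pqumouppl$q
  rot[2] = qumouppl$qp
  rot[3] = umouppl$qpq
  rot[4] = mouppl$qpqu
  rot[5] = ouppl$qpqum
  rot[6] = uppl$qpqumo
  rot[7] = ppl$qpqumou
  rot[8] = pl$qpqumoup
  rot[9] = l$qpqumoupp
  rot[10] = $qpqumouppl
Sorted (with $ < everything):
  sorted[0] = $qpqumouppl  (last char: 'l')
  sorted[1] = l$qpqumoupp  (last char: 'p')
  sorted[2] = mouppl$qpqu  (last char: 'u')
  sorted[3] = ouppl$qpqum  (last char: 'm')
  sorted[4] = pl$qpqumoup  (last char: 'p')
  sorted[5] = ppl$qpqumou  (last char: 'u')
  sorted[6] = pqumouppl$q  (last char: 'q')
  sorted[7] = qpqumouppl$  (last char: '$')
  sorted[8] = qumouppl$qp  (last char: 'p')
  sorted[9] = umouppl$qpq  (last char: 'q')
  sorted[10] = uppl$qpqumo  (last char: 'o')
Last column: lpumpuq$pqo
Original string S is at sorted index 7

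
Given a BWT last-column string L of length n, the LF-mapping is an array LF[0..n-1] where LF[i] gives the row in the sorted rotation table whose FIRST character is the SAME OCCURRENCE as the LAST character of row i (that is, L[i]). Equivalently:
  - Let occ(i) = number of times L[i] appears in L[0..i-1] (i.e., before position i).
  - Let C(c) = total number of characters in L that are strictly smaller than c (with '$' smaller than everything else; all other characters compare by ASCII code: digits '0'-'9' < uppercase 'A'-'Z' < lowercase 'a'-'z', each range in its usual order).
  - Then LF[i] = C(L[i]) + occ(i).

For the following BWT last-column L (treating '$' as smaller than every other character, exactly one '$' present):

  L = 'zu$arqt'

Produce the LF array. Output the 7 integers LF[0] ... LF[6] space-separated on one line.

Char counts: '$':1, 'a':1, 'q':1, 'r':1, 't':1, 'u':1, 'z':1
C (first-col start): C('$')=0, C('a')=1, C('q')=2, C('r')=3, C('t')=4, C('u')=5, C('z')=6
L[0]='z': occ=0, LF[0]=C('z')+0=6+0=6
L[1]='u': occ=0, LF[1]=C('u')+0=5+0=5
L[2]='$': occ=0, LF[2]=C('$')+0=0+0=0
L[3]='a': occ=0, LF[3]=C('a')+0=1+0=1
L[4]='r': occ=0, LF[4]=C('r')+0=3+0=3
L[5]='q': occ=0, LF[5]=C('q')+0=2+0=2
L[6]='t': occ=0, LF[6]=C('t')+0=4+0=4

Answer: 6 5 0 1 3 2 4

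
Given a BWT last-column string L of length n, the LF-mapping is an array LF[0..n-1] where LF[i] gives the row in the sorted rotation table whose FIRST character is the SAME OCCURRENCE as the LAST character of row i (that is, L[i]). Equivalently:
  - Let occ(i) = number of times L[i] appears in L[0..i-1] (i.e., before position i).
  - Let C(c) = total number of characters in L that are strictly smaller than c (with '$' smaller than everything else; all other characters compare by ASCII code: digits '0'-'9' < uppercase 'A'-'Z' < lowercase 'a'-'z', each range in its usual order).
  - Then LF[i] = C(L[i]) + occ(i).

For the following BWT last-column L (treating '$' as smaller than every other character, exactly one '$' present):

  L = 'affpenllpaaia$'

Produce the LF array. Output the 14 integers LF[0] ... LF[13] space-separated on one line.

Answer: 1 6 7 12 5 11 9 10 13 2 3 8 4 0

Derivation:
Char counts: '$':1, 'a':4, 'e':1, 'f':2, 'i':1, 'l':2, 'n':1, 'p':2
C (first-col start): C('$')=0, C('a')=1, C('e')=5, C('f')=6, C('i')=8, C('l')=9, C('n')=11, C('p')=12
L[0]='a': occ=0, LF[0]=C('a')+0=1+0=1
L[1]='f': occ=0, LF[1]=C('f')+0=6+0=6
L[2]='f': occ=1, LF[2]=C('f')+1=6+1=7
L[3]='p': occ=0, LF[3]=C('p')+0=12+0=12
L[4]='e': occ=0, LF[4]=C('e')+0=5+0=5
L[5]='n': occ=0, LF[5]=C('n')+0=11+0=11
L[6]='l': occ=0, LF[6]=C('l')+0=9+0=9
L[7]='l': occ=1, LF[7]=C('l')+1=9+1=10
L[8]='p': occ=1, LF[8]=C('p')+1=12+1=13
L[9]='a': occ=1, LF[9]=C('a')+1=1+1=2
L[10]='a': occ=2, LF[10]=C('a')+2=1+2=3
L[11]='i': occ=0, LF[11]=C('i')+0=8+0=8
L[12]='a': occ=3, LF[12]=C('a')+3=1+3=4
L[13]='$': occ=0, LF[13]=C('$')+0=0+0=0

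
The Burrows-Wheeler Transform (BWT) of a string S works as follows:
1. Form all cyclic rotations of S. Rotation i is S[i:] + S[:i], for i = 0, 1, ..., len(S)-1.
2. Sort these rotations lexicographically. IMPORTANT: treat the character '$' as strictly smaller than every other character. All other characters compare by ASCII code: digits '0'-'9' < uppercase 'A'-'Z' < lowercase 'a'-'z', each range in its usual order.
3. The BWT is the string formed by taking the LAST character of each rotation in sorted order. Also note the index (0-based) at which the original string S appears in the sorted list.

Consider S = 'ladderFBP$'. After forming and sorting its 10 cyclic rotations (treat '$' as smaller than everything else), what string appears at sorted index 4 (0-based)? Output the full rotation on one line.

Answer: adderFBP$l

Derivation:
All 10 rotations (rotation i = S[i:]+S[:i]):
  rot[0] = ladderFBP$
  rot[1] = adderFBP$l
  rot[2] = dderFBP$la
  rot[3] = derFBP$lad
  rot[4] = erFBP$ladd
  rot[5] = rFBP$ladde
  rot[6] = FBP$ladder
  rot[7] = BP$ladderF
  rot[8] = P$ladderFB
  rot[9] = $ladderFBP
Sorted (with $ < everything):
  sorted[0] = $ladderFBP
  sorted[1] = BP$ladderF
  sorted[2] = FBP$ladder
  sorted[3] = P$ladderFB
  sorted[4] = adderFBP$l
  sorted[5] = dderFBP$la
  sorted[6] = derFBP$lad
  sorted[7] = erFBP$ladd
  sorted[8] = ladderFBP$
  sorted[9] = rFBP$ladde
sorted[4] = adderFBP$l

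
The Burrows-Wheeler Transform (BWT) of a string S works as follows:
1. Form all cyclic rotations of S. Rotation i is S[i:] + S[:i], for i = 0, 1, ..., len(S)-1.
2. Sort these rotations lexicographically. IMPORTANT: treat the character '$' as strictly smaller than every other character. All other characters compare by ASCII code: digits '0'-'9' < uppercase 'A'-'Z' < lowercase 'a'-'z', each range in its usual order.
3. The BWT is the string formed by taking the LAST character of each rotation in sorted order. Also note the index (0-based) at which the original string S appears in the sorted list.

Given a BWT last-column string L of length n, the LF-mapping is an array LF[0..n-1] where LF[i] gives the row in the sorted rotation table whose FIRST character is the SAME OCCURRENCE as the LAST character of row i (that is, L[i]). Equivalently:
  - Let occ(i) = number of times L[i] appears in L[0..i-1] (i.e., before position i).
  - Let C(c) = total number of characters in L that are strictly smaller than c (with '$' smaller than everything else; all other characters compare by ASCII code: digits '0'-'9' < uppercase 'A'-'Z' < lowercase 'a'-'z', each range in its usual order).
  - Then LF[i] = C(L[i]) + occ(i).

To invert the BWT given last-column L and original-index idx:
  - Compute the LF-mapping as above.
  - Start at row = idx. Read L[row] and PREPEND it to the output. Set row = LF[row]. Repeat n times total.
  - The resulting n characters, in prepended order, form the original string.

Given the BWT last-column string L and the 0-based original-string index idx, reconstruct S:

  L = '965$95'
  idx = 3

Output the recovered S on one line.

LF mapping: 4 3 1 0 5 2
Walk LF starting at row 3, prepending L[row]:
  step 1: row=3, L[3]='$', prepend. Next row=LF[3]=0
  step 2: row=0, L[0]='9', prepend. Next row=LF[0]=4
  step 3: row=4, L[4]='9', prepend. Next row=LF[4]=5
  step 4: row=5, L[5]='5', prepend. Next row=LF[5]=2
  step 5: row=2, L[2]='5', prepend. Next row=LF[2]=1
  step 6: row=1, L[1]='6', prepend. Next row=LF[1]=3
Reversed output: 65599$

Answer: 65599$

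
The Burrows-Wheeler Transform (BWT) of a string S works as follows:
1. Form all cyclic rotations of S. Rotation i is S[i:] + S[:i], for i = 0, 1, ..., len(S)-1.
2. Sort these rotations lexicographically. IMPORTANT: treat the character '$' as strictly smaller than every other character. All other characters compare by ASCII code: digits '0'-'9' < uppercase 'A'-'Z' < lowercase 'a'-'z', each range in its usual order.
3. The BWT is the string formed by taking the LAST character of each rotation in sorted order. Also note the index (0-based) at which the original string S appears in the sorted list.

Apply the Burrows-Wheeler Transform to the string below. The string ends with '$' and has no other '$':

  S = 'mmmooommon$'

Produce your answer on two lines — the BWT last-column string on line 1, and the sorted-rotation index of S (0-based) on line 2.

Answer: n$ommmoomom
1

Derivation:
All 11 rotations (rotation i = S[i:]+S[:i]):
  rot[0] = mmmooommon$
  rot[1] = mmooommon$m
  rot[2] = mooommon$mm
  rot[3] = ooommon$mmm
  rot[4] = oommon$mmmo
  rot[5] = ommon$mmmoo
  rot[6] = mmon$mmmooo
  rot[7] = mon$mmmooom
  rot[8] = on$mmmooomm
  rot[9] = n$mmmooommo
  rot[10] = $mmmooommon
Sorted (with $ < everything):
  sorted[0] = $mmmooommon  (last char: 'n')
  sorted[1] = mmmooommon$  (last char: '$')
  sorted[2] = mmon$mmmooo  (last char: 'o')
  sorted[3] = mmooommon$m  (last char: 'm')
  sorted[4] = mon$mmmooom  (last char: 'm')
  sorted[5] = mooommon$mm  (last char: 'm')
  sorted[6] = n$mmmooommo  (last char: 'o')
  sorted[7] = ommon$mmmoo  (last char: 'o')
  sorted[8] = on$mmmooomm  (last char: 'm')
  sorted[9] = oommon$mmmo  (last char: 'o')
  sorted[10] = ooommon$mmm  (last char: 'm')
Last column: n$ommmoomom
Original string S is at sorted index 1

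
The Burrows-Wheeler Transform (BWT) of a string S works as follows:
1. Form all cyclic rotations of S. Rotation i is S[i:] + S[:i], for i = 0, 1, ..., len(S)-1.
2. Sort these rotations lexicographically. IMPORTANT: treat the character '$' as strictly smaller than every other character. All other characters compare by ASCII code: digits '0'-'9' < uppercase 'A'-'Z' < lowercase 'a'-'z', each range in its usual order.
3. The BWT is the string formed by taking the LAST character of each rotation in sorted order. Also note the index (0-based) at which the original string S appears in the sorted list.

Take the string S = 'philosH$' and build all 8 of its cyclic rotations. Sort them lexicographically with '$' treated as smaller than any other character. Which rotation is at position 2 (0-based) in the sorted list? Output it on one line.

Answer: hilosH$p

Derivation:
All 8 rotations (rotation i = S[i:]+S[:i]):
  rot[0] = philosH$
  rot[1] = hilosH$p
  rot[2] = ilosH$ph
  rot[3] = losH$phi
  rot[4] = osH$phil
  rot[5] = sH$philo
  rot[6] = H$philos
  rot[7] = $philosH
Sorted (with $ < everything):
  sorted[0] = $philosH
  sorted[1] = H$philos
  sorted[2] = hilosH$p
  sorted[3] = ilosH$ph
  sorted[4] = losH$phi
  sorted[5] = osH$phil
  sorted[6] = philosH$
  sorted[7] = sH$philo
sorted[2] = hilosH$p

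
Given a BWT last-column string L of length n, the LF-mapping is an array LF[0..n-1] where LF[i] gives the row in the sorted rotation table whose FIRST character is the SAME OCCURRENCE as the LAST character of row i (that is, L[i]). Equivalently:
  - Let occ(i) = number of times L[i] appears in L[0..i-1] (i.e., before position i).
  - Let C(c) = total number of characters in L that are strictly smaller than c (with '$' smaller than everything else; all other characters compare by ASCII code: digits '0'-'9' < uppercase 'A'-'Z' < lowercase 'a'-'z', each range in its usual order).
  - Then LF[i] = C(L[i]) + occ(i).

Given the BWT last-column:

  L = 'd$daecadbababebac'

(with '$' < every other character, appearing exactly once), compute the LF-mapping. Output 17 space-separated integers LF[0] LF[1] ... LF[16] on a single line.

Char counts: '$':1, 'a':5, 'b':4, 'c':2, 'd':3, 'e':2
C (first-col start): C('$')=0, C('a')=1, C('b')=6, C('c')=10, C('d')=12, C('e')=15
L[0]='d': occ=0, LF[0]=C('d')+0=12+0=12
L[1]='$': occ=0, LF[1]=C('$')+0=0+0=0
L[2]='d': occ=1, LF[2]=C('d')+1=12+1=13
L[3]='a': occ=0, LF[3]=C('a')+0=1+0=1
L[4]='e': occ=0, LF[4]=C('e')+0=15+0=15
L[5]='c': occ=0, LF[5]=C('c')+0=10+0=10
L[6]='a': occ=1, LF[6]=C('a')+1=1+1=2
L[7]='d': occ=2, LF[7]=C('d')+2=12+2=14
L[8]='b': occ=0, LF[8]=C('b')+0=6+0=6
L[9]='a': occ=2, LF[9]=C('a')+2=1+2=3
L[10]='b': occ=1, LF[10]=C('b')+1=6+1=7
L[11]='a': occ=3, LF[11]=C('a')+3=1+3=4
L[12]='b': occ=2, LF[12]=C('b')+2=6+2=8
L[13]='e': occ=1, LF[13]=C('e')+1=15+1=16
L[14]='b': occ=3, LF[14]=C('b')+3=6+3=9
L[15]='a': occ=4, LF[15]=C('a')+4=1+4=5
L[16]='c': occ=1, LF[16]=C('c')+1=10+1=11

Answer: 12 0 13 1 15 10 2 14 6 3 7 4 8 16 9 5 11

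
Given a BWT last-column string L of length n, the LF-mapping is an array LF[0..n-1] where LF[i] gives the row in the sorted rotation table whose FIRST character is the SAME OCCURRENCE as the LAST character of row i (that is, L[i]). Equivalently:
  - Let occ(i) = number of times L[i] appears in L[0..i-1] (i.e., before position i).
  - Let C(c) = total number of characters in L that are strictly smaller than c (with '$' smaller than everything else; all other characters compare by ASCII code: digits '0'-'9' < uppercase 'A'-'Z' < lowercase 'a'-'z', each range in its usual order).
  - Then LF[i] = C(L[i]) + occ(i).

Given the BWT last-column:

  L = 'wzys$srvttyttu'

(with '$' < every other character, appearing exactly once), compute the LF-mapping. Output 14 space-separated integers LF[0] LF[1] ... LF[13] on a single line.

Char counts: '$':1, 'r':1, 's':2, 't':4, 'u':1, 'v':1, 'w':1, 'y':2, 'z':1
C (first-col start): C('$')=0, C('r')=1, C('s')=2, C('t')=4, C('u')=8, C('v')=9, C('w')=10, C('y')=11, C('z')=13
L[0]='w': occ=0, LF[0]=C('w')+0=10+0=10
L[1]='z': occ=0, LF[1]=C('z')+0=13+0=13
L[2]='y': occ=0, LF[2]=C('y')+0=11+0=11
L[3]='s': occ=0, LF[3]=C('s')+0=2+0=2
L[4]='$': occ=0, LF[4]=C('$')+0=0+0=0
L[5]='s': occ=1, LF[5]=C('s')+1=2+1=3
L[6]='r': occ=0, LF[6]=C('r')+0=1+0=1
L[7]='v': occ=0, LF[7]=C('v')+0=9+0=9
L[8]='t': occ=0, LF[8]=C('t')+0=4+0=4
L[9]='t': occ=1, LF[9]=C('t')+1=4+1=5
L[10]='y': occ=1, LF[10]=C('y')+1=11+1=12
L[11]='t': occ=2, LF[11]=C('t')+2=4+2=6
L[12]='t': occ=3, LF[12]=C('t')+3=4+3=7
L[13]='u': occ=0, LF[13]=C('u')+0=8+0=8

Answer: 10 13 11 2 0 3 1 9 4 5 12 6 7 8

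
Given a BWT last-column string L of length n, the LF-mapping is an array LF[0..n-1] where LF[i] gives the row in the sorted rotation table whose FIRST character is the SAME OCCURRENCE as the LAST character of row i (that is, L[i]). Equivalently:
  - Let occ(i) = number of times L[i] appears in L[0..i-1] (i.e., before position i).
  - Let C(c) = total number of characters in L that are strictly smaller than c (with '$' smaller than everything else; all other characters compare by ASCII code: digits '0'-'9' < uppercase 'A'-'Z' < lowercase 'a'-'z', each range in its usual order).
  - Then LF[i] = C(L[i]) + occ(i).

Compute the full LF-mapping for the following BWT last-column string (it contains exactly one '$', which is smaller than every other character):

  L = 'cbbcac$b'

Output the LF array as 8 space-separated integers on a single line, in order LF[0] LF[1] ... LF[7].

Answer: 5 2 3 6 1 7 0 4

Derivation:
Char counts: '$':1, 'a':1, 'b':3, 'c':3
C (first-col start): C('$')=0, C('a')=1, C('b')=2, C('c')=5
L[0]='c': occ=0, LF[0]=C('c')+0=5+0=5
L[1]='b': occ=0, LF[1]=C('b')+0=2+0=2
L[2]='b': occ=1, LF[2]=C('b')+1=2+1=3
L[3]='c': occ=1, LF[3]=C('c')+1=5+1=6
L[4]='a': occ=0, LF[4]=C('a')+0=1+0=1
L[5]='c': occ=2, LF[5]=C('c')+2=5+2=7
L[6]='$': occ=0, LF[6]=C('$')+0=0+0=0
L[7]='b': occ=2, LF[7]=C('b')+2=2+2=4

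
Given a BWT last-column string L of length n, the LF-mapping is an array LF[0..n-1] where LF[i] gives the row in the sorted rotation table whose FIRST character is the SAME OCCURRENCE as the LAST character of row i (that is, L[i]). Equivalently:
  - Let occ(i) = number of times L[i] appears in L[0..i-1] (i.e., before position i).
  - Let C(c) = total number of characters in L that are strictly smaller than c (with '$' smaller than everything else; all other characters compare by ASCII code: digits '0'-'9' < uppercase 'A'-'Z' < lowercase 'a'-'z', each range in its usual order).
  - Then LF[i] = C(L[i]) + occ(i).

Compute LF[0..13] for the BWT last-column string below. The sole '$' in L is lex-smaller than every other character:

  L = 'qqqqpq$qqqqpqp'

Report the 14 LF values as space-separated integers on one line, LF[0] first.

Answer: 4 5 6 7 1 8 0 9 10 11 12 2 13 3

Derivation:
Char counts: '$':1, 'p':3, 'q':10
C (first-col start): C('$')=0, C('p')=1, C('q')=4
L[0]='q': occ=0, LF[0]=C('q')+0=4+0=4
L[1]='q': occ=1, LF[1]=C('q')+1=4+1=5
L[2]='q': occ=2, LF[2]=C('q')+2=4+2=6
L[3]='q': occ=3, LF[3]=C('q')+3=4+3=7
L[4]='p': occ=0, LF[4]=C('p')+0=1+0=1
L[5]='q': occ=4, LF[5]=C('q')+4=4+4=8
L[6]='$': occ=0, LF[6]=C('$')+0=0+0=0
L[7]='q': occ=5, LF[7]=C('q')+5=4+5=9
L[8]='q': occ=6, LF[8]=C('q')+6=4+6=10
L[9]='q': occ=7, LF[9]=C('q')+7=4+7=11
L[10]='q': occ=8, LF[10]=C('q')+8=4+8=12
L[11]='p': occ=1, LF[11]=C('p')+1=1+1=2
L[12]='q': occ=9, LF[12]=C('q')+9=4+9=13
L[13]='p': occ=2, LF[13]=C('p')+2=1+2=3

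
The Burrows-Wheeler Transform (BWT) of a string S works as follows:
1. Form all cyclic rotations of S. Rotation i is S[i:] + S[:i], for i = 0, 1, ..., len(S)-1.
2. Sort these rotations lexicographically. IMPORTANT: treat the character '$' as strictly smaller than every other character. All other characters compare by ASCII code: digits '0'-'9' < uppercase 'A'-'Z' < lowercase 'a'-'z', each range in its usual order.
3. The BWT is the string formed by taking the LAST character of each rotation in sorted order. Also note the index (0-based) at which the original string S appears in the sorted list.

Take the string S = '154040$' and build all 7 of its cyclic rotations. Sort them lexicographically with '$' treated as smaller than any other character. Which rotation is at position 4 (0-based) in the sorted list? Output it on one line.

Answer: 40$1540

Derivation:
All 7 rotations (rotation i = S[i:]+S[:i]):
  rot[0] = 154040$
  rot[1] = 54040$1
  rot[2] = 4040$15
  rot[3] = 040$154
  rot[4] = 40$1540
  rot[5] = 0$15404
  rot[6] = $154040
Sorted (with $ < everything):
  sorted[0] = $154040
  sorted[1] = 0$15404
  sorted[2] = 040$154
  sorted[3] = 154040$
  sorted[4] = 40$1540
  sorted[5] = 4040$15
  sorted[6] = 54040$1
sorted[4] = 40$1540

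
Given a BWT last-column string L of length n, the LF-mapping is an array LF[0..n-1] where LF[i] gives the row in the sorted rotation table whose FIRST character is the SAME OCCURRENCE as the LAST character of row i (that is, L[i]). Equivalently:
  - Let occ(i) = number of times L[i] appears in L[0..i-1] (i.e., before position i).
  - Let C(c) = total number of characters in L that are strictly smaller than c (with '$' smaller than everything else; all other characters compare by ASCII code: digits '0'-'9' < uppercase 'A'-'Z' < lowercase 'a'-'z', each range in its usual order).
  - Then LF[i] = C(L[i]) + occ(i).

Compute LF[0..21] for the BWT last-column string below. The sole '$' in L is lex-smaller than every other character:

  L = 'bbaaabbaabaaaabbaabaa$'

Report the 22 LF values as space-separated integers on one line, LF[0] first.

Char counts: '$':1, 'a':13, 'b':8
C (first-col start): C('$')=0, C('a')=1, C('b')=14
L[0]='b': occ=0, LF[0]=C('b')+0=14+0=14
L[1]='b': occ=1, LF[1]=C('b')+1=14+1=15
L[2]='a': occ=0, LF[2]=C('a')+0=1+0=1
L[3]='a': occ=1, LF[3]=C('a')+1=1+1=2
L[4]='a': occ=2, LF[4]=C('a')+2=1+2=3
L[5]='b': occ=2, LF[5]=C('b')+2=14+2=16
L[6]='b': occ=3, LF[6]=C('b')+3=14+3=17
L[7]='a': occ=3, LF[7]=C('a')+3=1+3=4
L[8]='a': occ=4, LF[8]=C('a')+4=1+4=5
L[9]='b': occ=4, LF[9]=C('b')+4=14+4=18
L[10]='a': occ=5, LF[10]=C('a')+5=1+5=6
L[11]='a': occ=6, LF[11]=C('a')+6=1+6=7
L[12]='a': occ=7, LF[12]=C('a')+7=1+7=8
L[13]='a': occ=8, LF[13]=C('a')+8=1+8=9
L[14]='b': occ=5, LF[14]=C('b')+5=14+5=19
L[15]='b': occ=6, LF[15]=C('b')+6=14+6=20
L[16]='a': occ=9, LF[16]=C('a')+9=1+9=10
L[17]='a': occ=10, LF[17]=C('a')+10=1+10=11
L[18]='b': occ=7, LF[18]=C('b')+7=14+7=21
L[19]='a': occ=11, LF[19]=C('a')+11=1+11=12
L[20]='a': occ=12, LF[20]=C('a')+12=1+12=13
L[21]='$': occ=0, LF[21]=C('$')+0=0+0=0

Answer: 14 15 1 2 3 16 17 4 5 18 6 7 8 9 19 20 10 11 21 12 13 0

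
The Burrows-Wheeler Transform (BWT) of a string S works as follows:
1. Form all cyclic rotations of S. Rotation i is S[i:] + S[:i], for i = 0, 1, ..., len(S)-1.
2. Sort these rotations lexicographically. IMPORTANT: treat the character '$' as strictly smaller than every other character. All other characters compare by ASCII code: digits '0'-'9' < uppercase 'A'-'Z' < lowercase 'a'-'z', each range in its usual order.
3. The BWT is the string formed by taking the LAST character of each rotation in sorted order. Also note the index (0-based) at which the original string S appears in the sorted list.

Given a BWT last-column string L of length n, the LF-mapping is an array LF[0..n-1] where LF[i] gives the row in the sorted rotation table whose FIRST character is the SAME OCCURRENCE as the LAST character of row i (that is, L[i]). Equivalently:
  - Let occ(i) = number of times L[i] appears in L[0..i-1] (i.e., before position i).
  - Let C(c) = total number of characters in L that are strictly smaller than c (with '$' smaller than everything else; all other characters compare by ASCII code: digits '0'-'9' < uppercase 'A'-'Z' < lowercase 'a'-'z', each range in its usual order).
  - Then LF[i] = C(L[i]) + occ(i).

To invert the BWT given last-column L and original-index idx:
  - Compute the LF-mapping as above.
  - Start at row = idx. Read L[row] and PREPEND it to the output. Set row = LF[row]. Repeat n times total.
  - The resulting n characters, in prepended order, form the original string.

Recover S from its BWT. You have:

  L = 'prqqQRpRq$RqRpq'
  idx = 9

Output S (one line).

LF mapping: 6 14 9 10 1 2 7 3 11 0 4 12 5 8 13
Walk LF starting at row 9, prepending L[row]:
  step 1: row=9, L[9]='$', prepend. Next row=LF[9]=0
  step 2: row=0, L[0]='p', prepend. Next row=LF[0]=6
  step 3: row=6, L[6]='p', prepend. Next row=LF[6]=7
  step 4: row=7, L[7]='R', prepend. Next row=LF[7]=3
  step 5: row=3, L[3]='q', prepend. Next row=LF[3]=10
  step 6: row=10, L[10]='R', prepend. Next row=LF[10]=4
  step 7: row=4, L[4]='Q', prepend. Next row=LF[4]=1
  step 8: row=1, L[1]='r', prepend. Next row=LF[1]=14
  step 9: row=14, L[14]='q', prepend. Next row=LF[14]=13
  step 10: row=13, L[13]='p', prepend. Next row=LF[13]=8
  step 11: row=8, L[8]='q', prepend. Next row=LF[8]=11
  step 12: row=11, L[11]='q', prepend. Next row=LF[11]=12
  step 13: row=12, L[12]='R', prepend. Next row=LF[12]=5
  step 14: row=5, L[5]='R', prepend. Next row=LF[5]=2
  step 15: row=2, L[2]='q', prepend. Next row=LF[2]=9
Reversed output: qRRqqpqrQRqRpp$

Answer: qRRqqpqrQRqRpp$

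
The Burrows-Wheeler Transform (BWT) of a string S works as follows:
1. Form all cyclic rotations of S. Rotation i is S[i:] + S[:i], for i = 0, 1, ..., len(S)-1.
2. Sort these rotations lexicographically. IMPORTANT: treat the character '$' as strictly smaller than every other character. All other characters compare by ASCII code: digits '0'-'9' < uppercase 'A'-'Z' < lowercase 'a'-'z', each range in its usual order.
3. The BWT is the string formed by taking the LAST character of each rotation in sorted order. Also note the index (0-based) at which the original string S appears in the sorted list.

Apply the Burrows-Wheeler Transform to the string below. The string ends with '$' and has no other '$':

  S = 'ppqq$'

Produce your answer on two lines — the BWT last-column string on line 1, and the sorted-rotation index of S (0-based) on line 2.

Answer: q$pqp
1

Derivation:
All 5 rotations (rotation i = S[i:]+S[:i]):
  rot[0] = ppqq$
  rot[1] = pqq$p
  rot[2] = qq$pp
  rot[3] = q$ppq
  rot[4] = $ppqq
Sorted (with $ < everything):
  sorted[0] = $ppqq  (last char: 'q')
  sorted[1] = ppqq$  (last char: '$')
  sorted[2] = pqq$p  (last char: 'p')
  sorted[3] = q$ppq  (last char: 'q')
  sorted[4] = qq$pp  (last char: 'p')
Last column: q$pqp
Original string S is at sorted index 1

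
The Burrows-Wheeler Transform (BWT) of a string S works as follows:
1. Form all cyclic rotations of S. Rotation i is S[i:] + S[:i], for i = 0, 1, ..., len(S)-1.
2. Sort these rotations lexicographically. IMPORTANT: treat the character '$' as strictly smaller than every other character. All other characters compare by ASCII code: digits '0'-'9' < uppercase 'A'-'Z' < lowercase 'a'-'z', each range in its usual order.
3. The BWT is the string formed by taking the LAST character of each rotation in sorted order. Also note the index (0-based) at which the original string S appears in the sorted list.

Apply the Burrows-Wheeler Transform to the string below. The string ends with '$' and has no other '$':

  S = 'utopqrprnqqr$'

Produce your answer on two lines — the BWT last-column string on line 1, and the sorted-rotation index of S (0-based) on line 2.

Answer: rrtornqpqpqu$
12

Derivation:
All 13 rotations (rotation i = S[i:]+S[:i]):
  rot[0] = utopqrprnqqr$
  rot[1] = topqrprnqqr$u
  rot[2] = opqrprnqqr$ut
  rot[3] = pqrprnqqr$uto
  rot[4] = qrprnqqr$utop
  rot[5] = rprnqqr$utopq
  rot[6] = prnqqr$utopqr
  rot[7] = rnqqr$utopqrp
  rot[8] = nqqr$utopqrpr
  rot[9] = qqr$utopqrprn
  rot[10] = qr$utopqrprnq
  rot[11] = r$utopqrprnqq
  rot[12] = $utopqrprnqqr
Sorted (with $ < everything):
  sorted[0] = $utopqrprnqqr  (last char: 'r')
  sorted[1] = nqqr$utopqrpr  (last char: 'r')
  sorted[2] = opqrprnqqr$ut  (last char: 't')
  sorted[3] = pqrprnqqr$uto  (last char: 'o')
  sorted[4] = prnqqr$utopqr  (last char: 'r')
  sorted[5] = qqr$utopqrprn  (last char: 'n')
  sorted[6] = qr$utopqrprnq  (last char: 'q')
  sorted[7] = qrprnqqr$utop  (last char: 'p')
  sorted[8] = r$utopqrprnqq  (last char: 'q')
  sorted[9] = rnqqr$utopqrp  (last char: 'p')
  sorted[10] = rprnqqr$utopq  (last char: 'q')
  sorted[11] = topqrprnqqr$u  (last char: 'u')
  sorted[12] = utopqrprnqqr$  (last char: '$')
Last column: rrtornqpqpqu$
Original string S is at sorted index 12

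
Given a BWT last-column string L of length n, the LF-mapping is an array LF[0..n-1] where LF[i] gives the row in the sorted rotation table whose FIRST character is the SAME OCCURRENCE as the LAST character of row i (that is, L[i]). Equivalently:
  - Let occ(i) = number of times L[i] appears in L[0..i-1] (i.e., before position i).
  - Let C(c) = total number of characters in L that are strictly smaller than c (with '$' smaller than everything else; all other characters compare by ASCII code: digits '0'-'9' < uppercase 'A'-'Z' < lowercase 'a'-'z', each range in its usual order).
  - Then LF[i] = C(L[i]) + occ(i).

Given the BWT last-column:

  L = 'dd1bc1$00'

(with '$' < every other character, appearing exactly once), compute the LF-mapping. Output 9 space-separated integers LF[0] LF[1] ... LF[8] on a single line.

Answer: 7 8 3 5 6 4 0 1 2

Derivation:
Char counts: '$':1, '0':2, '1':2, 'b':1, 'c':1, 'd':2
C (first-col start): C('$')=0, C('0')=1, C('1')=3, C('b')=5, C('c')=6, C('d')=7
L[0]='d': occ=0, LF[0]=C('d')+0=7+0=7
L[1]='d': occ=1, LF[1]=C('d')+1=7+1=8
L[2]='1': occ=0, LF[2]=C('1')+0=3+0=3
L[3]='b': occ=0, LF[3]=C('b')+0=5+0=5
L[4]='c': occ=0, LF[4]=C('c')+0=6+0=6
L[5]='1': occ=1, LF[5]=C('1')+1=3+1=4
L[6]='$': occ=0, LF[6]=C('$')+0=0+0=0
L[7]='0': occ=0, LF[7]=C('0')+0=1+0=1
L[8]='0': occ=1, LF[8]=C('0')+1=1+1=2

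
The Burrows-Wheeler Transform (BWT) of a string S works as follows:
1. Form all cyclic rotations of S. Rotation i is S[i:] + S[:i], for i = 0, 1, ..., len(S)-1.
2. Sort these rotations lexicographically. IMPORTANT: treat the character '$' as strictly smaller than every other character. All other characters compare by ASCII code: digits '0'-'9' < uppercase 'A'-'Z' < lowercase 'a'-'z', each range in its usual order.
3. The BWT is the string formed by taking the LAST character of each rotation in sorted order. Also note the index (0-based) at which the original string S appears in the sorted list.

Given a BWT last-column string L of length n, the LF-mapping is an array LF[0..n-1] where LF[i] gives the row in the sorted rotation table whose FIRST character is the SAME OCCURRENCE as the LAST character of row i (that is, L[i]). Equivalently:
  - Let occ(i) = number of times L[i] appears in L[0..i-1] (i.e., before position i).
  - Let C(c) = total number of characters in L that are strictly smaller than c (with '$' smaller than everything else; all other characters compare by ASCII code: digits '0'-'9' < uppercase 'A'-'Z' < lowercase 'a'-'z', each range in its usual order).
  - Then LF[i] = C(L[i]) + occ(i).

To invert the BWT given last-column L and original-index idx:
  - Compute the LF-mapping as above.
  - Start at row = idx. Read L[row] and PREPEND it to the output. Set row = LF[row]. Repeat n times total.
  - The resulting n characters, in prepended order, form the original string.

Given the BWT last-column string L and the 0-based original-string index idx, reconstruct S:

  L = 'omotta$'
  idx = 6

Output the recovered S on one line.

Answer: tomato$

Derivation:
LF mapping: 3 2 4 5 6 1 0
Walk LF starting at row 6, prepending L[row]:
  step 1: row=6, L[6]='$', prepend. Next row=LF[6]=0
  step 2: row=0, L[0]='o', prepend. Next row=LF[0]=3
  step 3: row=3, L[3]='t', prepend. Next row=LF[3]=5
  step 4: row=5, L[5]='a', prepend. Next row=LF[5]=1
  step 5: row=1, L[1]='m', prepend. Next row=LF[1]=2
  step 6: row=2, L[2]='o', prepend. Next row=LF[2]=4
  step 7: row=4, L[4]='t', prepend. Next row=LF[4]=6
Reversed output: tomato$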